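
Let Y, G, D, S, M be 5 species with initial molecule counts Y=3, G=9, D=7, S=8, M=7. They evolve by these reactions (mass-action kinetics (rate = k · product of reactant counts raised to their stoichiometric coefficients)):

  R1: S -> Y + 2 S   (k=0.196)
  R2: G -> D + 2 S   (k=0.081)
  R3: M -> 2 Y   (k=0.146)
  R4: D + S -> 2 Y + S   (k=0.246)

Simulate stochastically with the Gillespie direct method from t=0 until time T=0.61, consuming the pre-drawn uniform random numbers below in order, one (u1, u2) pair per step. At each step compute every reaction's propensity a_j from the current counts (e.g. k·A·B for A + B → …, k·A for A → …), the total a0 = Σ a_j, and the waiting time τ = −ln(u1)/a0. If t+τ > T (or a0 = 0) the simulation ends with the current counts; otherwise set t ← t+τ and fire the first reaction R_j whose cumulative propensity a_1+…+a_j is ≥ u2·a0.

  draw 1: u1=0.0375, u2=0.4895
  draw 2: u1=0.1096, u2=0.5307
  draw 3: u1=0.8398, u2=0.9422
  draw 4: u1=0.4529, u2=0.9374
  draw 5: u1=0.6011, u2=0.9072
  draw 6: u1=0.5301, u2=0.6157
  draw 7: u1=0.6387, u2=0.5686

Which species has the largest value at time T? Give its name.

t=0.000: Y=3 G=9 D=7 S=8 M=7
Draw 1: a1=1.568, a2=0.729, a3=1.022, a4=13.776, a0=17.095; τ=−ln(0.0375)/17.095=0.192 → t=0.192; u2·a0=0.4895·17.095=8.368; a1+…+a3=3.319 < 8.368 ≤ a1+…+a4=17.095 → R4 fires; Y=5 G=9 D=6 S=8 M=7
Draw 2: a1=1.568, a2=0.729, a3=1.022, a4=11.808, a0=15.127; τ=−ln(0.1096)/15.127=0.146 → t=0.338; u2·a0=0.5307·15.127=8.028; a1+…+a3=3.319 < 8.028 ≤ a1+…+a4=15.127 → R4 fires; Y=7 G=9 D=5 S=8 M=7
Draw 3: a1=1.568, a2=0.729, a3=1.022, a4=9.840, a0=13.159; τ=−ln(0.8398)/13.159=0.013 → t=0.351; u2·a0=0.9422·13.159=12.398; a1+…+a3=3.319 < 12.398 ≤ a1+…+a4=13.159 → R4 fires; Y=9 G=9 D=4 S=8 M=7
Draw 4: a1=1.568, a2=0.729, a3=1.022, a4=7.872, a0=11.191; τ=−ln(0.4529)/11.191=0.071 → t=0.422; u2·a0=0.9374·11.191=10.490; a1+…+a3=3.319 < 10.490 ≤ a1+…+a4=11.191 → R4 fires; Y=11 G=9 D=3 S=8 M=7
Draw 5: a1=1.568, a2=0.729, a3=1.022, a4=5.904, a0=9.223; τ=−ln(0.6011)/9.223=0.055 → t=0.477; u2·a0=0.9072·9.223=8.367; a1+…+a3=3.319 < 8.367 ≤ a1+…+a4=9.223 → R4 fires; Y=13 G=9 D=2 S=8 M=7
Draw 6: a1=1.568, a2=0.729, a3=1.022, a4=3.936, a0=7.255; τ=−ln(0.5301)/7.255=0.087 → t=0.565; u2·a0=0.6157·7.255=4.467; a1+…+a3=3.319 < 4.467 ≤ a1+…+a4=7.255 → R4 fires; Y=15 G=9 D=1 S=8 M=7
Draw 7: a1=1.568, a2=0.729, a3=1.022, a4=1.968, a0=5.287; τ=−ln(0.6387)/5.287=0.085 → t=0.650 > T=0.61: stop.
At T=0.61: Y=15 G=9 D=1 S=8 M=7; the largest is Y.

Dominant species at T: Y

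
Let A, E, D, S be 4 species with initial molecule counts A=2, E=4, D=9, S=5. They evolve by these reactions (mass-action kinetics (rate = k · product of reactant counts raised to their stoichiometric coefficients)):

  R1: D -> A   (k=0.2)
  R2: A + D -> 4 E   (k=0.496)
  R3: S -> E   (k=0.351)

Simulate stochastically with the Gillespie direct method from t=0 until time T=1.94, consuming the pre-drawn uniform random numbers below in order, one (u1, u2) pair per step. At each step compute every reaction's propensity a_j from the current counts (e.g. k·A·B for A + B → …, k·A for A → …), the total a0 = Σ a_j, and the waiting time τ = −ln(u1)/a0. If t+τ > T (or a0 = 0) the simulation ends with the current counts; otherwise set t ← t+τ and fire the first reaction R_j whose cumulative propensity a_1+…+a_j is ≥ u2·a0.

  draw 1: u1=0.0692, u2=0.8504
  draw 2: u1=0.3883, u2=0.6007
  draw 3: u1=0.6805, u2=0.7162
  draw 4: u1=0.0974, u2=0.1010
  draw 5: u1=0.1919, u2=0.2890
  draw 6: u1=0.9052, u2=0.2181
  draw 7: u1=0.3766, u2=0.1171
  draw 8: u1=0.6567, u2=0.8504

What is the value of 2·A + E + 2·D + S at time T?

Check how each reaction changes W = 2·A + E + 2·D + S (weight of products minus weight of reactants):
R1: D -> A: (2·1) − (2·1) = 2 − 2 = 0
R2: A + D -> 4 E: (1·4) − (2·1 + 2·1) = 4 − 4 = 0
R3: S -> E: (1·1) − (1·1) = 1 − 1 = 0
Every reaction leaves W unchanged, so W is conserved and no simulation is needed: W(T) = W(0) = 2·2 + 4 + 2·9 + 5 = 31

Value at T = 31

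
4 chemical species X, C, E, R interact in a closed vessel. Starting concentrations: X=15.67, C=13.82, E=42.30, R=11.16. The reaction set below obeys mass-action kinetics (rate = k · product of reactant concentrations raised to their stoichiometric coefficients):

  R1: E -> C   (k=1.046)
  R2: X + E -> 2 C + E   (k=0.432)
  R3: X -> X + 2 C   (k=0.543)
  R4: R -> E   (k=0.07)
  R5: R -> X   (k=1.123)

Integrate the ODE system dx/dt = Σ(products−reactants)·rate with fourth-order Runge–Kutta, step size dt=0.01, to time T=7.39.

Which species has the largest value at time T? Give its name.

RK4 with dt=0.01: 739 steps to T=7.39. Trajectory (selected grid times):
t=0.00: X=15.67 C=13.82 E=42.30 R=11.16
t=0.82: X=0.61 C=83.09 E=18.20 R=4.20
t=1.64: X=0.55 C=99.20 E=7.81 R=1.58
t=2.46: X=0.50 C=106.13 E=3.35 R=0.59
t=3.28: X=0.46 C=109.26 E=1.43 R=0.22
t=4.11: X=0.44 C=110.81 E=0.61 R=0.08
t=4.93: X=0.42 C=111.67 E=0.26 R=0.03
t=5.75: X=0.42 C=112.25 E=0.11 R=0.01
t=6.57: X=0.41 C=112.70 E=0.05 R=0.00
t=7.39: X=0.41 C=113.10 E=0.02 R=0.00
At T=7.39: X=0.41 C=113.10 E=0.02 R=0.00; the largest is C.

Dominant species at T: C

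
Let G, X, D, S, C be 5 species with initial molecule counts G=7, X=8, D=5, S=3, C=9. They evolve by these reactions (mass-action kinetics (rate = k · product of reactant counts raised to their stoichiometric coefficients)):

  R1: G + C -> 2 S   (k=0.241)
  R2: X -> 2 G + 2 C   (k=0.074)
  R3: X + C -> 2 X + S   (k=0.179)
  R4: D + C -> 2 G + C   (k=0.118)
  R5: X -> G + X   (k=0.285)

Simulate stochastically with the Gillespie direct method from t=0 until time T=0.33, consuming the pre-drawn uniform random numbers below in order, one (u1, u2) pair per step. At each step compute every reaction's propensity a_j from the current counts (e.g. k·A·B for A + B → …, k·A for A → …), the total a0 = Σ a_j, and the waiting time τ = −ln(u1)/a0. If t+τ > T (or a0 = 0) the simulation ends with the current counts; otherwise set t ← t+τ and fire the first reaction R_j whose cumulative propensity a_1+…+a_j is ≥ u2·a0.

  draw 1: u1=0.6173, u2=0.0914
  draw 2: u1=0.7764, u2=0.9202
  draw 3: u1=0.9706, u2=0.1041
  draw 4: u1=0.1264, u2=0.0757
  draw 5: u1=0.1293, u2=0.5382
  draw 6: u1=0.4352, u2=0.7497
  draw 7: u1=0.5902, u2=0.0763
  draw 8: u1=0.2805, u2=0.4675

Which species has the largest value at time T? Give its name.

t=0.000: G=7 X=8 D=5 S=3 C=9
Draw 1: a1=15.183, a2=0.592, a3=12.888, a4=5.310, a5=2.280, a0=36.253; τ=−ln(0.6173)/36.253=0.013 → t=0.013; u2·a0=0.0914·36.253=3.314 ≤ a1=15.183 → R1 fires; G=6 X=8 D=5 S=5 C=8
Draw 2: a1=11.568, a2=0.592, a3=11.456, a4=4.720, a5=2.280, a0=30.616; τ=−ln(0.7764)/30.616=0.008 → t=0.022; u2·a0=0.9202·30.616=28.173; a1+…+a3=23.616 < 28.173 ≤ a1+…+a4=28.336 → R4 fires; G=8 X=8 D=4 S=5 C=8
Draw 3: a1=15.424, a2=0.592, a3=11.456, a4=3.776, a5=2.280, a0=33.528; τ=−ln(0.9706)/33.528=0.001 → t=0.022; u2·a0=0.1041·33.528=3.490 ≤ a1=15.424 → R1 fires; G=7 X=8 D=4 S=7 C=7
Draw 4: a1=11.809, a2=0.592, a3=10.024, a4=3.304, a5=2.280, a0=28.009; τ=−ln(0.1264)/28.009=0.074 → t=0.096; u2·a0=0.0757·28.009=2.120 ≤ a1=11.809 → R1 fires; G=6 X=8 D=4 S=9 C=6
Draw 5: a1=8.676, a2=0.592, a3=8.592, a4=2.832, a5=2.280, a0=22.972; τ=−ln(0.1293)/22.972=0.089 → t=0.185; u2·a0=0.5382·22.972=12.364; a1+a2=9.268 < 12.364 ≤ a1+…+a3=17.860 → R3 fires; G=6 X=9 D=4 S=10 C=5
Draw 6: a1=7.230, a2=0.666, a3=8.055, a4=2.360, a5=2.565, a0=20.876; τ=−ln(0.4352)/20.876=0.040 → t=0.225; u2·a0=0.7497·20.876=15.651; a1+a2=7.896 < 15.651 ≤ a1+…+a3=15.951 → R3 fires; G=6 X=10 D=4 S=11 C=4
Draw 7: a1=5.784, a2=0.740, a3=7.160, a4=1.888, a5=2.850, a0=18.422; τ=−ln(0.5902)/18.422=0.029 → t=0.254; u2·a0=0.0763·18.422=1.406 ≤ a1=5.784 → R1 fires; G=5 X=10 D=4 S=13 C=3
Draw 8: a1=3.615, a2=0.740, a3=5.370, a4=1.416, a5=2.850, a0=13.991; τ=−ln(0.2805)/13.991=0.091 → t=0.345 > T=0.33: stop.
At T=0.33: G=5 X=10 D=4 S=13 C=3; the largest is S.

Dominant species at T: S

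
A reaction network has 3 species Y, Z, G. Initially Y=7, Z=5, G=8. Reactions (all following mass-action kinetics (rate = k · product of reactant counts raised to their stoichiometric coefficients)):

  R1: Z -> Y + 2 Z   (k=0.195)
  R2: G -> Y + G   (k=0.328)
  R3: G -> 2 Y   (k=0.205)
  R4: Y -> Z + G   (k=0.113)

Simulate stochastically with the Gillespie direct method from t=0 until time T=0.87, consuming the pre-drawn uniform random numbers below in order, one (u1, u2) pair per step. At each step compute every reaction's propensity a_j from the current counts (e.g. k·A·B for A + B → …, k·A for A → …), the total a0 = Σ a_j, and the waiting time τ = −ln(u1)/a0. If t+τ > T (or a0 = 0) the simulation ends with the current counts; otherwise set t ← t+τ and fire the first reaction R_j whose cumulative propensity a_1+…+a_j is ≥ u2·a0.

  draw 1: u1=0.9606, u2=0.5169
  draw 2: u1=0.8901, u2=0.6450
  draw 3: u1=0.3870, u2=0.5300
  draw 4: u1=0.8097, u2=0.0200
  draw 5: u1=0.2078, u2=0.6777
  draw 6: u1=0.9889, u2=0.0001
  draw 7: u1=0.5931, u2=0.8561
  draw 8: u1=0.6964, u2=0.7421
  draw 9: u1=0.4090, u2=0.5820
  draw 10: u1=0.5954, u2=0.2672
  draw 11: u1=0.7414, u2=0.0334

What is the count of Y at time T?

Y at T = 19

t=0.000: Y=7 Z=5 G=8
Draw 1: a1=0.975, a2=2.624, a3=1.640, a4=0.791, a0=6.030; τ=−ln(0.9606)/6.030=0.007 → t=0.007; u2·a0=0.5169·6.030=3.117; a1=0.975 < 3.117 ≤ a1+a2=3.599 → R2 fires; Y=8 Z=5 G=8
Draw 2: a1=0.975, a2=2.624, a3=1.640, a4=0.904, a0=6.143; τ=−ln(0.8901)/6.143=0.019 → t=0.026; u2·a0=0.6450·6.143=3.962; a1+a2=3.599 < 3.962 ≤ a1+…+a3=5.239 → R3 fires; Y=10 Z=5 G=7
Draw 3: a1=0.975, a2=2.296, a3=1.435, a4=1.130, a0=5.836; τ=−ln(0.3870)/5.836=0.163 → t=0.188; u2·a0=0.5300·5.836=3.093; a1=0.975 < 3.093 ≤ a1+a2=3.271 → R2 fires; Y=11 Z=5 G=7
Draw 4: a1=0.975, a2=2.296, a3=1.435, a4=1.243, a0=5.949; τ=−ln(0.8097)/5.949=0.035 → t=0.224; u2·a0=0.0200·5.949=0.119 ≤ a1=0.975 → R1 fires; Y=12 Z=6 G=7
Draw 5: a1=1.170, a2=2.296, a3=1.435, a4=1.356, a0=6.257; τ=−ln(0.2078)/6.257=0.251 → t=0.475; u2·a0=0.6777·6.257=4.240; a1+a2=3.466 < 4.240 ≤ a1+…+a3=4.901 → R3 fires; Y=14 Z=6 G=6
Draw 6: a1=1.170, a2=1.968, a3=1.230, a4=1.582, a0=5.950; τ=−ln(0.9889)/5.950=0.002 → t=0.477; u2·a0=0.0001·5.950=0.001 ≤ a1=1.170 → R1 fires; Y=15 Z=7 G=6
Draw 7: a1=1.365, a2=1.968, a3=1.230, a4=1.695, a0=6.258; τ=−ln(0.5931)/6.258=0.083 → t=0.560; u2·a0=0.8561·6.258=5.357; a1+…+a3=4.563 < 5.357 ≤ a1+…+a4=6.258 → R4 fires; Y=14 Z=8 G=7
Draw 8: a1=1.560, a2=2.296, a3=1.435, a4=1.582, a0=6.873; τ=−ln(0.6964)/6.873=0.053 → t=0.613; u2·a0=0.7421·6.873=5.100; a1+a2=3.856 < 5.100 ≤ a1+…+a3=5.291 → R3 fires; Y=16 Z=8 G=6
Draw 9: a1=1.560, a2=1.968, a3=1.230, a4=1.808, a0=6.566; τ=−ln(0.4090)/6.566=0.136 → t=0.749; u2·a0=0.5820·6.566=3.821; a1+a2=3.528 < 3.821 ≤ a1+…+a3=4.758 → R3 fires; Y=18 Z=8 G=5
Draw 10: a1=1.560, a2=1.640, a3=1.025, a4=2.034, a0=6.259; τ=−ln(0.5954)/6.259=0.083 → t=0.832; u2·a0=0.2672·6.259=1.672; a1=1.560 < 1.672 ≤ a1+a2=3.200 → R2 fires; Y=19 Z=8 G=5
Draw 11: a1=1.560, a2=1.640, a3=1.025, a4=2.147, a0=6.372; τ=−ln(0.7414)/6.372=0.047 → t=0.879 > T=0.87: stop.
Read off Y at T=0.87: 19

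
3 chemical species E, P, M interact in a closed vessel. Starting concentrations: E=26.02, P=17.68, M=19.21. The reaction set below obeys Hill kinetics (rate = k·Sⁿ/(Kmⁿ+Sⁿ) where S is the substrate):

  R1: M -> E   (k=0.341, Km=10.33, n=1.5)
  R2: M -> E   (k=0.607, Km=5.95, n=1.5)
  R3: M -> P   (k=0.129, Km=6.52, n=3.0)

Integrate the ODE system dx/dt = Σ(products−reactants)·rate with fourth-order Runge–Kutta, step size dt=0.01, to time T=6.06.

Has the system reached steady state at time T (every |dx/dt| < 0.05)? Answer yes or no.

Steady state at T: no

RK4 with dt=0.01: 606 steps to T=6.06. Trajectory (selected grid times):
t=0.00: E=26.02 P=17.68 M=19.21
t=0.67: E=26.53 P=17.76 M=18.62
t=1.35: E=27.04 P=17.85 M=18.02
t=2.02: E=27.54 P=17.93 M=17.44
t=2.69: E=28.03 P=18.01 M=16.87
t=3.37: E=28.53 P=18.09 M=16.29
t=4.04: E=29.01 P=18.17 M=15.73
t=4.71: E=29.48 P=18.26 M=15.17
t=5.39: E=29.96 P=18.34 M=14.61
t=6.06: E=30.42 P=18.42 M=14.07
Rates at T: R1=0.2093, R2=0.4761, R3=0.1173
dx/dt at T (Σ net stoichiometry × rate): E=+0.6854, P=+0.1173, M=-0.8027
Largest |dx/dt| is |-0.8027| (M) ≥ 0.05 → not steady.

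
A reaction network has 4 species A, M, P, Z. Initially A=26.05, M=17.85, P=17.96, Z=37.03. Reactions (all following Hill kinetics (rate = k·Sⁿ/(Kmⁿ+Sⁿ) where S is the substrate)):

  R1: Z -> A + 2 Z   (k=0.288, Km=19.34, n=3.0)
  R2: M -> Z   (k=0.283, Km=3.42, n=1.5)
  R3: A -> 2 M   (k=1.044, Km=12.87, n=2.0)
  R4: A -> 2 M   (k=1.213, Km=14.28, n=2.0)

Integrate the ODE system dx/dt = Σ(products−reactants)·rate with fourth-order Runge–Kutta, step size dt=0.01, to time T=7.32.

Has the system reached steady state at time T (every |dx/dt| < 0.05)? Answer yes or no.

RK4 with dt=0.01: 732 steps to T=7.32. Trajectory (selected grid times):
t=0.00: A=26.05 M=17.85 P=17.96 Z=37.03
t=0.81: A=24.83 M=20.48 P=17.96 Z=37.45
t=1.63: A=23.64 M=23.07 P=17.96 Z=37.87
t=2.44: A=22.49 M=25.56 P=17.96 Z=38.30
t=3.25: A=21.38 M=27.98 P=17.96 Z=38.72
t=4.07: A=20.29 M=30.35 P=17.96 Z=39.16
t=4.88: A=19.26 M=32.61 P=17.96 Z=39.59
t=5.69: A=18.27 M=34.78 P=17.96 Z=40.02
t=6.51: A=17.32 M=36.89 P=17.96 Z=40.46
t=7.32: A=16.42 M=38.88 P=17.96 Z=40.89
Rates at T: R1=0.2604, R2=0.2758, R3=0.6468, R4=0.6907
dx/dt at T (Σ net stoichiometry × rate): A=-1.0770, M=+2.3991, P=+0.0000, Z=+0.5362
Largest |dx/dt| is |+2.3991| (M) ≥ 0.05 → not steady.

Steady state at T: no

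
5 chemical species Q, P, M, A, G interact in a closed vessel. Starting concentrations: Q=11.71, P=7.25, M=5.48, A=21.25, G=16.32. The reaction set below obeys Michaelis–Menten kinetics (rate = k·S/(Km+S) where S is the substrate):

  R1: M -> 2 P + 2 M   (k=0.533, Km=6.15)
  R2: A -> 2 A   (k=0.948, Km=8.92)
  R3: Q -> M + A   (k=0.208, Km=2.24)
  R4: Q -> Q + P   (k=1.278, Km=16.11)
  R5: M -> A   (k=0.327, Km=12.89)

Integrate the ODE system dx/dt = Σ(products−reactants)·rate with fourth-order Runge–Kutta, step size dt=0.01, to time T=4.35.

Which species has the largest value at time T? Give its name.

Dominant species at T: A

RK4 with dt=0.01: 435 steps to T=4.35. Trajectory (selected grid times):
t=0.00: Q=11.71 P=7.25 M=5.48 A=21.25 G=16.32
t=0.48: Q=11.63 P=7.75 M=5.64 A=21.70 G=16.32
t=0.97: Q=11.54 P=8.26 M=5.80 A=22.17 G=16.32
t=1.45: Q=11.46 P=8.77 M=5.96 A=22.63 G=16.32
t=1.93: Q=11.37 P=9.28 M=6.12 A=23.09 G=16.32
t=2.42: Q=11.29 P=9.80 M=6.28 A=23.56 G=16.32
t=2.90: Q=11.21 P=10.31 M=6.45 A=24.03 G=16.32
t=3.38: Q=11.12 P=10.83 M=6.61 A=24.49 G=16.32
t=3.87: Q=11.04 P=11.35 M=6.77 A=24.98 G=16.32
t=4.35: Q=10.95 P=11.87 M=6.94 A=25.45 G=16.32
At T=4.35: Q=10.95 P=11.87 M=6.94 A=25.45 G=16.32; the largest is A.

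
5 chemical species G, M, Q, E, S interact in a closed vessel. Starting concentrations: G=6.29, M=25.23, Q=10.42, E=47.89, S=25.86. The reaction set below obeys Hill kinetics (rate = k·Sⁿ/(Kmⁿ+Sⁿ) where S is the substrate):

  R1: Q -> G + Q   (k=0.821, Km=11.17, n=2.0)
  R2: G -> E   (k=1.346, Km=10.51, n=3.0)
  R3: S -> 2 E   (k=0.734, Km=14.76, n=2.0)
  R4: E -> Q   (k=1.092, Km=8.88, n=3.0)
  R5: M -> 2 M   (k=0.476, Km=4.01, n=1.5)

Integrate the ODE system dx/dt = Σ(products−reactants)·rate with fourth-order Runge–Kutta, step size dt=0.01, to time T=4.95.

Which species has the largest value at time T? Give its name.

Dominant species at T: E

RK4 with dt=0.01: 495 steps to T=4.95. Trajectory (selected grid times):
t=0.00: G=6.29 M=25.23 Q=10.42 E=47.89 S=25.86
t=0.55: G=6.37 M=25.48 Q=11.02 E=48.03 S=25.56
t=1.10: G=6.46 M=25.72 Q=11.61 E=48.18 S=25.25
t=1.65: G=6.56 M=25.97 Q=12.21 E=48.32 S=24.95
t=2.20: G=6.67 M=26.22 Q=12.81 E=48.47 S=24.66
t=2.75: G=6.77 M=26.46 Q=13.40 E=48.62 S=24.36
t=3.30: G=6.89 M=26.71 Q=14.00 E=48.77 S=24.07
t=3.85: G=7.00 M=26.96 Q=14.60 E=48.92 S=23.77
t=4.40: G=7.12 M=27.21 Q=15.20 E=49.08 S=23.48
t=4.95: G=7.24 M=27.45 Q=15.79 E=49.24 S=23.19
At T=4.95: G=7.24 M=27.45 Q=15.79 E=49.24 S=23.19; the largest is E.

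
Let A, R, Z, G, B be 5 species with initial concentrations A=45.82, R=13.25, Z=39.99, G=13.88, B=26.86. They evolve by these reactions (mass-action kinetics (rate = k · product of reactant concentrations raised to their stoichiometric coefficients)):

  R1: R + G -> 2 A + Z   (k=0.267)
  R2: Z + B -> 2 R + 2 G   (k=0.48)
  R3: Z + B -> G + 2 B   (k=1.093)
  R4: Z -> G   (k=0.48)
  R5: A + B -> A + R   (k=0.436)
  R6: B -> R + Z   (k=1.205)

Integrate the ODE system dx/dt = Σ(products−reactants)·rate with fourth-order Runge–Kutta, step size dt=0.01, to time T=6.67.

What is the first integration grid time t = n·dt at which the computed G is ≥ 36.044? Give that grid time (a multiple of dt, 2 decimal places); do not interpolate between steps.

RK4 with dt=0.01: 667 steps to T=6.67. Trajectory (selected grid times):
t=0.00: A=45.82 R=13.25 Z=39.99 G=13.88 B=26.86
t=0.01: A=48.43 R=26.30 Z=27.46 G=31.01 B=26.50
t=0.02: A=54.49 R=35.11 Z=21.10 G=40.60 B=24.25
t=0.74: A=232.89 R=3.78 Z=59.15 G=13.97 B=0.00
t=1.48: A=240.33 R=0.06 Z=44.35 G=28.76 B=0.00
t=2.22: A=240.45 R=0.00 Z=31.14 G=41.98 B=0.00
t=2.96: A=240.45 R=0.00 Z=21.83 G=51.29 B=0.00
t=3.71: A=240.45 R=0.00 Z=15.23 G=57.89 B=0.00
t=4.45: A=240.45 R=0.00 Z=10.68 G=62.44 B=0.00
t=5.19: A=240.45 R=0.00 Z=7.48 G=65.63 B=0.00
t=5.93: A=240.45 R=0.00 Z=5.25 G=67.87 B=0.00
t=6.67: A=240.45 R=0.00 Z=3.68 G=69.44 B=0.00
G(0.01)=31.008 < 36.044 but G(0.02)=40.598 ≥ 36.044, so the first grid time is t=0.02.

Threshold first reached at t = 0.02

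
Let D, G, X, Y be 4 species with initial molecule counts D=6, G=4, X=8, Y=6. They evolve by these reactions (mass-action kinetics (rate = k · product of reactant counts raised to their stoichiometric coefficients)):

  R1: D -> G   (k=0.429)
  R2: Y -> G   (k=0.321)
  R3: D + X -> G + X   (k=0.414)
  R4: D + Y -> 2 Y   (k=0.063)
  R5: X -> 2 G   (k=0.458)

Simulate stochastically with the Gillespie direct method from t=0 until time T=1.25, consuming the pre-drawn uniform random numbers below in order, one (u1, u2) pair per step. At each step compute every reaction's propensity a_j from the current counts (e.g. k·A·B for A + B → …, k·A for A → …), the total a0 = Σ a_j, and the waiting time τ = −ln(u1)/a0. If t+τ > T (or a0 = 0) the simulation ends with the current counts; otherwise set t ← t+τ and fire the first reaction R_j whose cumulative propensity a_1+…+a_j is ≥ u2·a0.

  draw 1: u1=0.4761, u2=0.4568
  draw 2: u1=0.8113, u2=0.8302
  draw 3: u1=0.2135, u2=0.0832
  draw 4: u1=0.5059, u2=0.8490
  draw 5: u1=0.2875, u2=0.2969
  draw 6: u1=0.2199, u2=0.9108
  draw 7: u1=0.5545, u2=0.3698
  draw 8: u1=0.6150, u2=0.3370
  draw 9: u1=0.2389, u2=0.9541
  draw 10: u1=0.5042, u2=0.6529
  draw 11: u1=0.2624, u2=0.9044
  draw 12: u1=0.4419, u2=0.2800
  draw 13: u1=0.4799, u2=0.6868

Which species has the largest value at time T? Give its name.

Dominant species at T: G

t=0.000: D=6 G=4 X=8 Y=6
Draw 1: a1=2.574, a2=1.926, a3=19.872, a4=2.268, a5=3.664, a0=30.304; τ=−ln(0.4761)/30.304=0.024 → t=0.024; u2·a0=0.4568·30.304=13.843; a1+a2=4.500 < 13.843 ≤ a1+…+a3=24.372 → R3 fires; D=5 G=5 X=8 Y=6
Draw 2: a1=2.145, a2=1.926, a3=16.560, a4=1.890, a5=3.664, a0=26.185; τ=−ln(0.8113)/26.185=0.008 → t=0.032; u2·a0=0.8302·26.185=21.739; a1+…+a3=20.631 < 21.739 ≤ a1+…+a4=22.521 → R4 fires; D=4 G=5 X=8 Y=7
Draw 3: a1=1.716, a2=2.247, a3=13.248, a4=1.764, a5=3.664, a0=22.639; τ=−ln(0.2135)/22.639=0.068 → t=0.101; u2·a0=0.0832·22.639=1.884; a1=1.716 < 1.884 ≤ a1+a2=3.963 → R2 fires; D=4 G=6 X=8 Y=6
Draw 4: a1=1.716, a2=1.926, a3=13.248, a4=1.512, a5=3.664, a0=22.066; τ=−ln(0.5059)/22.066=0.031 → t=0.132; u2·a0=0.8490·22.066=18.734; a1+…+a4=18.402 < 18.734 ≤ a1+…+a5=22.066 → R5 fires; D=4 G=8 X=7 Y=6
Draw 5: a1=1.716, a2=1.926, a3=11.592, a4=1.512, a5=3.206, a0=19.952; τ=−ln(0.2875)/19.952=0.062 → t=0.194; u2·a0=0.2969·19.952=5.924; a1+a2=3.642 < 5.924 ≤ a1+…+a3=15.234 → R3 fires; D=3 G=9 X=7 Y=6
Draw 6: a1=1.287, a2=1.926, a3=8.694, a4=1.134, a5=3.206, a0=16.247; τ=−ln(0.2199)/16.247=0.093 → t=0.287; u2·a0=0.9108·16.247=14.798; a1+…+a4=13.041 < 14.798 ≤ a1+…+a5=16.247 → R5 fires; D=3 G=11 X=6 Y=6
Draw 7: a1=1.287, a2=1.926, a3=7.452, a4=1.134, a5=2.748, a0=14.547; τ=−ln(0.5545)/14.547=0.041 → t=0.328; u2·a0=0.3698·14.547=5.379; a1+a2=3.213 < 5.379 ≤ a1+…+a3=10.665 → R3 fires; D=2 G=12 X=6 Y=6
Draw 8: a1=0.858, a2=1.926, a3=4.968, a4=0.756, a5=2.748, a0=11.256; τ=−ln(0.6150)/11.256=0.043 → t=0.371; u2·a0=0.3370·11.256=3.793; a1+a2=2.784 < 3.793 ≤ a1+…+a3=7.752 → R3 fires; D=1 G=13 X=6 Y=6
Draw 9: a1=0.429, a2=1.926, a3=2.484, a4=0.378, a5=2.748, a0=7.965; τ=−ln(0.2389)/7.965=0.180 → t=0.551; u2·a0=0.9541·7.965=7.599; a1+…+a4=5.217 < 7.599 ≤ a1+…+a5=7.965 → R5 fires; D=1 G=15 X=5 Y=6
Draw 10: a1=0.429, a2=1.926, a3=2.070, a4=0.378, a5=2.290, a0=7.093; τ=−ln(0.5042)/7.093=0.097 → t=0.647; u2·a0=0.6529·7.093=4.631; a1+…+a3=4.425 < 4.631 ≤ a1+…+a4=4.803 → R4 fires; D=0 G=15 X=5 Y=7
Draw 11: a1=0.000, a2=2.247, a3=0.000, a4=0.000, a5=2.290, a0=4.537; τ=−ln(0.2624)/4.537=0.295 → t=0.942; u2·a0=0.9044·4.537=4.103; a1+…+a4=2.247 < 4.103 ≤ a1+…+a5=4.537 → R5 fires; D=0 G=17 X=4 Y=7
Draw 12: a1=0.000, a2=2.247, a3=0.000, a4=0.000, a5=1.832, a0=4.079; τ=−ln(0.4419)/4.079=0.200 → t=1.142; u2·a0=0.2800·4.079=1.142; a1=0.000 < 1.142 ≤ a1+a2=2.247 → R2 fires; D=0 G=18 X=4 Y=6
Draw 13: a1=0.000, a2=1.926, a3=0.000, a4=0.000, a5=1.832, a0=3.758; τ=−ln(0.4799)/3.758=0.195 → t=1.338 > T=1.25: stop.
At T=1.25: D=0 G=18 X=4 Y=6; the largest is G.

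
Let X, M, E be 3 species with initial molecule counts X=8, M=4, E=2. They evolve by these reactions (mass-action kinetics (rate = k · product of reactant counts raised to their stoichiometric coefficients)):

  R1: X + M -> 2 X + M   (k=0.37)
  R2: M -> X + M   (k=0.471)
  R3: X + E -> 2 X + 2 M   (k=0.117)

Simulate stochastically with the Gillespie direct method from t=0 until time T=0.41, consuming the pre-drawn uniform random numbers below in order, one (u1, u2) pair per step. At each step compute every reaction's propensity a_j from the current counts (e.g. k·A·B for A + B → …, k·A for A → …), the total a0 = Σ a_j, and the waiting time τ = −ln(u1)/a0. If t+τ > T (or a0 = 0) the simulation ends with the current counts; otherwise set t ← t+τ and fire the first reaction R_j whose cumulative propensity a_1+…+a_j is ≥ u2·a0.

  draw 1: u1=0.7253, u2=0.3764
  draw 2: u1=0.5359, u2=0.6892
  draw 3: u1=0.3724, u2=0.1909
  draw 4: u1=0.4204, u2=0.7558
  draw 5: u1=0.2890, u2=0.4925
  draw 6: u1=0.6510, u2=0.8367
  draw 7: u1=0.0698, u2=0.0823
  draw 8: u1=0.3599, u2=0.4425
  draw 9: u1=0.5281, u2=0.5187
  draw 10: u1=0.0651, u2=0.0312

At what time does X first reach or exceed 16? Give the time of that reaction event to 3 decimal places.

Threshold first reached at t = 0.363

t=0.000: X=8 M=4 E=2
Draw 1: a1=11.840, a2=1.884, a3=1.872, a0=15.596; τ=−ln(0.7253)/15.596=0.021 → t=0.021; u2·a0=0.3764·15.596=5.870 ≤ a1=11.840 → R1 fires; X=9 M=4 E=2
Draw 2: a1=13.320, a2=1.884, a3=2.106, a0=17.310; τ=−ln(0.5359)/17.310=0.036 → t=0.057; u2·a0=0.6892·17.310=11.930 ≤ a1=13.320 → R1 fires; X=10 M=4 E=2
Draw 3: a1=14.800, a2=1.884, a3=2.340, a0=19.024; τ=−ln(0.3724)/19.024=0.052 → t=0.109; u2·a0=0.1909·19.024=3.632 ≤ a1=14.800 → R1 fires; X=11 M=4 E=2
Draw 4: a1=16.280, a2=1.884, a3=2.574, a0=20.738; τ=−ln(0.4204)/20.738=0.042 → t=0.150; u2·a0=0.7558·20.738=15.674 ≤ a1=16.280 → R1 fires; X=12 M=4 E=2
Draw 5: a1=17.760, a2=1.884, a3=2.808, a0=22.452; τ=−ln(0.2890)/22.452=0.055 → t=0.206; u2·a0=0.4925·22.452=11.058 ≤ a1=17.760 → R1 fires; X=13 M=4 E=2
Draw 6: a1=19.240, a2=1.884, a3=3.042, a0=24.166; τ=−ln(0.6510)/24.166=0.018 → t=0.223; u2·a0=0.8367·24.166=20.220; a1=19.240 < 20.220 ≤ a1+a2=21.124 → R2 fires; X=14 M=4 E=2
Draw 7: a1=20.720, a2=1.884, a3=3.276, a0=25.880; τ=−ln(0.0698)/25.880=0.103 → t=0.326; u2·a0=0.0823·25.880=2.130 ≤ a1=20.720 → R1 fires; X=15 M=4 E=2
Draw 8: a1=22.200, a2=1.884, a3=3.510, a0=27.594; τ=−ln(0.3599)/27.594=0.037 → t=0.363; u2·a0=0.4425·27.594=12.210 ≤ a1=22.200 → R1 fires; X=16 M=4 E=2
Draw 9: a1=23.680, a2=1.884, a3=3.744, a0=29.308; τ=−ln(0.5281)/29.308=0.022 → t=0.385; u2·a0=0.5187·29.308=15.202 ≤ a1=23.680 → R1 fires; X=17 M=4 E=2
Draw 10: a1=25.160, a2=1.884, a3=3.978, a0=31.022; τ=−ln(0.0651)/31.022=0.088 → t=0.473 > T=0.41: stop.
X first becomes ≥ 16 when it reaches 16 at the event at t=0.363.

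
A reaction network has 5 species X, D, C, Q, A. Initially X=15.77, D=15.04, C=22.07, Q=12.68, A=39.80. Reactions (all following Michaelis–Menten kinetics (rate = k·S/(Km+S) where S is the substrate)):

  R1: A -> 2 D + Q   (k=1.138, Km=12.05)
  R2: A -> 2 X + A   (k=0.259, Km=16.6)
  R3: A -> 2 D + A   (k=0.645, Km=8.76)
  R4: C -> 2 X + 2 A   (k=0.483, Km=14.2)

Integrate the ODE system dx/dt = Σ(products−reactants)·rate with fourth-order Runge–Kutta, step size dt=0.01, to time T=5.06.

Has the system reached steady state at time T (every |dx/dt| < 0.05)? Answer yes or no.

RK4 with dt=0.01: 506 steps to T=5.06. Trajectory (selected grid times):
t=0.00: X=15.77 D=15.04 C=22.07 Q=12.68 A=39.80
t=0.56: X=16.30 D=16.61 C=21.91 Q=13.17 A=39.64
t=1.12: X=16.84 D=18.18 C=21.74 Q=13.66 A=39.48
t=1.69: X=17.38 D=19.77 C=21.58 Q=14.15 A=39.31
t=2.25: X=17.91 D=21.34 C=21.41 Q=14.64 A=39.15
t=2.81: X=18.43 D=22.90 C=21.25 Q=15.13 A=38.99
t=3.37: X=18.96 D=24.47 C=21.09 Q=15.62 A=38.83
t=3.94: X=19.50 D=26.06 C=20.92 Q=16.11 A=38.66
t=4.50: X=20.02 D=27.62 C=20.76 Q=16.60 A=38.50
t=5.06: X=20.54 D=29.17 C=20.60 Q=17.08 A=38.33
Rates at T: R1=0.8658, R2=0.1807, R3=0.5250, R4=0.2859
dx/dt at T (Σ net stoichiometry × rate): X=+0.9333, D=+2.7817, C=-0.2859, Q=+0.8658, A=-0.2940
Largest |dx/dt| is |+2.7817| (D) ≥ 0.05 → not steady.

Steady state at T: no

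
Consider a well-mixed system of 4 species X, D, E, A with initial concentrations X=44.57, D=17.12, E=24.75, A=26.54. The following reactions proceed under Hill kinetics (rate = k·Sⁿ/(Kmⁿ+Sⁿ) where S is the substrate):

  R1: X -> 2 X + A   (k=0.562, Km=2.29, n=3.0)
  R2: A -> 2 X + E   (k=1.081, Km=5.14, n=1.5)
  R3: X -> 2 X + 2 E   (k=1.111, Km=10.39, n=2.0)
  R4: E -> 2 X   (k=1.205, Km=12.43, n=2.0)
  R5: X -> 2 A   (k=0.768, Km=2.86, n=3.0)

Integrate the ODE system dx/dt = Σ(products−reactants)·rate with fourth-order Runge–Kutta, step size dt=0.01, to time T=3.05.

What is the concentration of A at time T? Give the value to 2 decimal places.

RK4 with dt=0.01: 305 steps to T=3.05. Trajectory (selected grid times):
t=0.00: X=44.57 D=17.12 E=24.75 A=26.54
t=0.34: X=46.19 D=17.12 E=25.48 A=26.91
t=0.68: X=47.83 D=17.12 E=26.20 A=27.29
t=1.02: X=49.47 D=17.12 E=26.93 A=27.66
t=1.36: X=51.13 D=17.12 E=27.66 A=28.03
t=1.69: X=52.74 D=17.12 E=28.36 A=28.39
t=2.03: X=54.40 D=17.12 E=29.09 A=28.77
t=2.37: X=56.08 D=17.12 E=29.81 A=29.14
t=2.71: X=57.76 D=17.12 E=30.53 A=29.51
t=3.05: X=59.45 D=17.12 E=31.26 A=29.88
Read off A at T=3.05: 29.88

A at T = 29.88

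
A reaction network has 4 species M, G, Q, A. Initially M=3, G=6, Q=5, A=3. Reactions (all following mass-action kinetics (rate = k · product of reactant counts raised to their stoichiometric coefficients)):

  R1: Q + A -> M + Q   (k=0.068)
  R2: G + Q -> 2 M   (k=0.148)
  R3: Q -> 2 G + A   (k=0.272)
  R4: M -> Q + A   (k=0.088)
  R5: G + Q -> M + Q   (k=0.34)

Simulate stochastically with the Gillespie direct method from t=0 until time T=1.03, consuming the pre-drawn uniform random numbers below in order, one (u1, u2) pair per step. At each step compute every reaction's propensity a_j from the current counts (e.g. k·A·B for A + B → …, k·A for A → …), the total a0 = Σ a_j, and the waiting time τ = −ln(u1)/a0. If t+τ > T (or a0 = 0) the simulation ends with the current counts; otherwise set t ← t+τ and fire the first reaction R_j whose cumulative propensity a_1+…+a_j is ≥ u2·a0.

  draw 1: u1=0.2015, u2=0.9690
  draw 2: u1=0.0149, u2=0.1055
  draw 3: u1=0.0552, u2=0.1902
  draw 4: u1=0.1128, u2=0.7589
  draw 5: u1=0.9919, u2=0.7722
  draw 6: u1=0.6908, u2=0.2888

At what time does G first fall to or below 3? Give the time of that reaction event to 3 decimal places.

t=0.000: M=3 G=6 Q=5 A=3
Draw 1: a1=1.020, a2=4.440, a3=1.360, a4=0.264, a5=10.200, a0=17.284; τ=−ln(0.2015)/17.284=0.093 → t=0.093; u2·a0=0.9690·17.284=16.748; a1+…+a4=7.084 < 16.748 ≤ a1+…+a5=17.284 → R5 fires; M=4 G=5 Q=5 A=3
Draw 2: a1=1.020, a2=3.700, a3=1.360, a4=0.352, a5=8.500, a0=14.932; τ=−ln(0.0149)/14.932=0.282 → t=0.374; u2·a0=0.1055·14.932=1.575; a1=1.020 < 1.575 ≤ a1+a2=4.720 → R2 fires; M=6 G=4 Q=4 A=3
Draw 3: a1=0.816, a2=2.368, a3=1.088, a4=0.528, a5=5.440, a0=10.240; τ=−ln(0.0552)/10.240=0.283 → t=0.657; u2·a0=0.1902·10.240=1.948; a1=0.816 < 1.948 ≤ a1+a2=3.184 → R2 fires; M=8 G=3 Q=3 A=3
Draw 4: a1=0.612, a2=1.332, a3=0.816, a4=0.704, a5=3.060, a0=6.524; τ=−ln(0.1128)/6.524=0.334 → t=0.992; u2·a0=0.7589·6.524=4.951; a1+…+a4=3.464 < 4.951 ≤ a1+…+a5=6.524 → R5 fires; M=9 G=2 Q=3 A=3
Draw 5: a1=0.612, a2=0.888, a3=0.816, a4=0.792, a5=2.040, a0=5.148; τ=−ln(0.9919)/5.148=0.002 → t=0.993; u2·a0=0.7722·5.148=3.975; a1+…+a4=3.108 < 3.975 ≤ a1+…+a5=5.148 → R5 fires; M=10 G=1 Q=3 A=3
Draw 6: a1=0.612, a2=0.444, a3=0.816, a4=0.880, a5=1.020, a0=3.772; τ=−ln(0.6908)/3.772=0.098 → t=1.091 > T=1.03: stop.
G first becomes ≤ 3 when it reaches 3 at the event at t=0.657.

Threshold first reached at t = 0.657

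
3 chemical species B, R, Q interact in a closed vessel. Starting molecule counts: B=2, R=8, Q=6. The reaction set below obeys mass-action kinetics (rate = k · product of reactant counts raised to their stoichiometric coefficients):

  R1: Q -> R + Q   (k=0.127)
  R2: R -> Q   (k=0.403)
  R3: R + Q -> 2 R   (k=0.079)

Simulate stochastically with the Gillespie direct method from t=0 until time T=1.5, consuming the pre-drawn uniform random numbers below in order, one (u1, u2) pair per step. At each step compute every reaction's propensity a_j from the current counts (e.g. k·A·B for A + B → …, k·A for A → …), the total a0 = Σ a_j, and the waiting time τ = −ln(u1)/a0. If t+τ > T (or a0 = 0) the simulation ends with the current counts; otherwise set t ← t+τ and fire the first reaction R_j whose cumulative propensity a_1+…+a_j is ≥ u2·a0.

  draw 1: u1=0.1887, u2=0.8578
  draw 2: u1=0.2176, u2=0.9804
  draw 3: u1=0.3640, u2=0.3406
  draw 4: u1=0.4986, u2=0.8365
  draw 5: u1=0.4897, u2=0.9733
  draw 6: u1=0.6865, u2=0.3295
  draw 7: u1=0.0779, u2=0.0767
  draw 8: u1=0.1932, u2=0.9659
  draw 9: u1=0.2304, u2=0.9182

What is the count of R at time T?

t=0.000: B=2 R=8 Q=6
Draw 1: a1=0.762, a2=3.224, a3=3.792, a0=7.778; τ=−ln(0.1887)/7.778=0.214 → t=0.214; u2·a0=0.8578·7.778=6.672; a1+a2=3.986 < 6.672 ≤ a1+…+a3=7.778 → R3 fires; B=2 R=9 Q=5
Draw 2: a1=0.635, a2=3.627, a3=3.555, a0=7.817; τ=−ln(0.2176)/7.817=0.195 → t=0.409; u2·a0=0.9804·7.817=7.664; a1+a2=4.262 < 7.664 ≤ a1+…+a3=7.817 → R3 fires; B=2 R=10 Q=4
Draw 3: a1=0.508, a2=4.030, a3=3.160, a0=7.698; τ=−ln(0.3640)/7.698=0.131 → t=0.541; u2·a0=0.3406·7.698=2.622; a1=0.508 < 2.622 ≤ a1+a2=4.538 → R2 fires; B=2 R=9 Q=5
Draw 4: a1=0.635, a2=3.627, a3=3.555, a0=7.817; τ=−ln(0.4986)/7.817=0.089 → t=0.630; u2·a0=0.8365·7.817=6.539; a1+a2=4.262 < 6.539 ≤ a1+…+a3=7.817 → R3 fires; B=2 R=10 Q=4
Draw 5: a1=0.508, a2=4.030, a3=3.160, a0=7.698; τ=−ln(0.4897)/7.698=0.093 → t=0.723; u2·a0=0.9733·7.698=7.492; a1+a2=4.538 < 7.492 ≤ a1+…+a3=7.698 → R3 fires; B=2 R=11 Q=3
Draw 6: a1=0.381, a2=4.433, a3=2.607, a0=7.421; τ=−ln(0.6865)/7.421=0.051 → t=0.773; u2·a0=0.3295·7.421=2.445; a1=0.381 < 2.445 ≤ a1+a2=4.814 → R2 fires; B=2 R=10 Q=4
Draw 7: a1=0.508, a2=4.030, a3=3.160, a0=7.698; τ=−ln(0.0779)/7.698=0.332 → t=1.105; u2·a0=0.0767·7.698=0.590; a1=0.508 < 0.590 ≤ a1+a2=4.538 → R2 fires; B=2 R=9 Q=5
Draw 8: a1=0.635, a2=3.627, a3=3.555, a0=7.817; τ=−ln(0.1932)/7.817=0.210 → t=1.315; u2·a0=0.9659·7.817=7.550; a1+a2=4.262 < 7.550 ≤ a1+…+a3=7.817 → R3 fires; B=2 R=10 Q=4
Draw 9: a1=0.508, a2=4.030, a3=3.160, a0=7.698; τ=−ln(0.2304)/7.698=0.191 → t=1.506 > T=1.5: stop.
Read off R at T=1.5: 10

R at T = 10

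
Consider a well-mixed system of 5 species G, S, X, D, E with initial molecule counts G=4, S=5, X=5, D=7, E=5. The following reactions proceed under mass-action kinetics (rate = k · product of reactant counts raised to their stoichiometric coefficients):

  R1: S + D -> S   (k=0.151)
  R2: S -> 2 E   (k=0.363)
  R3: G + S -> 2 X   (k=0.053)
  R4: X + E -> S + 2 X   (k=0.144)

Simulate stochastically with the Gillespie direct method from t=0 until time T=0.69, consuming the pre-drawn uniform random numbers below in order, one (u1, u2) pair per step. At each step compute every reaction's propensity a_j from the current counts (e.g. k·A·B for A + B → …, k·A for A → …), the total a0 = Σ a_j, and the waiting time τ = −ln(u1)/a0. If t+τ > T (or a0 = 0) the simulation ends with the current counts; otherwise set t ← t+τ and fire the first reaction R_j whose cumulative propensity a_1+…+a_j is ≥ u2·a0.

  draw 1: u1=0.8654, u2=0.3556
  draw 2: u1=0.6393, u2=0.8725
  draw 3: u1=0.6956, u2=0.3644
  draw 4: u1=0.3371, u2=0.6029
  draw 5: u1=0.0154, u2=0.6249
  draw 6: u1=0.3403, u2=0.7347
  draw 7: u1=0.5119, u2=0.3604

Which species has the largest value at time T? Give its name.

Dominant species at T: X

t=0.000: G=4 S=5 X=5 D=7 E=5
Draw 1: a1=5.285, a2=1.815, a3=1.060, a4=3.600, a0=11.760; τ=−ln(0.8654)/11.760=0.012 → t=0.012; u2·a0=0.3556·11.760=4.182 ≤ a1=5.285 → R1 fires; G=4 S=5 X=5 D=6 E=5
Draw 2: a1=4.530, a2=1.815, a3=1.060, a4=3.600, a0=11.005; τ=−ln(0.6393)/11.005=0.041 → t=0.053; u2·a0=0.8725·11.005=9.602; a1+…+a3=7.405 < 9.602 ≤ a1+…+a4=11.005 → R4 fires; G=4 S=6 X=6 D=6 E=4
Draw 3: a1=5.436, a2=2.178, a3=1.272, a4=3.456, a0=12.342; τ=−ln(0.6956)/12.342=0.029 → t=0.082; u2·a0=0.3644·12.342=4.497 ≤ a1=5.436 → R1 fires; G=4 S=6 X=6 D=5 E=4
Draw 4: a1=4.530, a2=2.178, a3=1.272, a4=3.456, a0=11.436; τ=−ln(0.3371)/11.436=0.095 → t=0.177; u2·a0=0.6029·11.436=6.895; a1+a2=6.708 < 6.895 ≤ a1+…+a3=7.980 → R3 fires; G=3 S=5 X=8 D=5 E=4
Draw 5: a1=3.775, a2=1.815, a3=0.795, a4=4.608, a0=10.993; τ=−ln(0.0154)/10.993=0.380 → t=0.557; u2·a0=0.6249·10.993=6.870; a1+…+a3=6.385 < 6.870 ≤ a1+…+a4=10.993 → R4 fires; G=3 S=6 X=9 D=5 E=3
Draw 6: a1=4.530, a2=2.178, a3=0.954, a4=3.888, a0=11.550; τ=−ln(0.3403)/11.550=0.093 → t=0.650; u2·a0=0.7347·11.550=8.486; a1+…+a3=7.662 < 8.486 ≤ a1+…+a4=11.550 → R4 fires; G=3 S=7 X=10 D=5 E=2
Draw 7: a1=5.285, a2=2.541, a3=1.113, a4=2.880, a0=11.819; τ=−ln(0.5119)/11.819=0.057 → t=0.707 > T=0.69: stop.
At T=0.69: G=3 S=7 X=10 D=5 E=2; the largest is X.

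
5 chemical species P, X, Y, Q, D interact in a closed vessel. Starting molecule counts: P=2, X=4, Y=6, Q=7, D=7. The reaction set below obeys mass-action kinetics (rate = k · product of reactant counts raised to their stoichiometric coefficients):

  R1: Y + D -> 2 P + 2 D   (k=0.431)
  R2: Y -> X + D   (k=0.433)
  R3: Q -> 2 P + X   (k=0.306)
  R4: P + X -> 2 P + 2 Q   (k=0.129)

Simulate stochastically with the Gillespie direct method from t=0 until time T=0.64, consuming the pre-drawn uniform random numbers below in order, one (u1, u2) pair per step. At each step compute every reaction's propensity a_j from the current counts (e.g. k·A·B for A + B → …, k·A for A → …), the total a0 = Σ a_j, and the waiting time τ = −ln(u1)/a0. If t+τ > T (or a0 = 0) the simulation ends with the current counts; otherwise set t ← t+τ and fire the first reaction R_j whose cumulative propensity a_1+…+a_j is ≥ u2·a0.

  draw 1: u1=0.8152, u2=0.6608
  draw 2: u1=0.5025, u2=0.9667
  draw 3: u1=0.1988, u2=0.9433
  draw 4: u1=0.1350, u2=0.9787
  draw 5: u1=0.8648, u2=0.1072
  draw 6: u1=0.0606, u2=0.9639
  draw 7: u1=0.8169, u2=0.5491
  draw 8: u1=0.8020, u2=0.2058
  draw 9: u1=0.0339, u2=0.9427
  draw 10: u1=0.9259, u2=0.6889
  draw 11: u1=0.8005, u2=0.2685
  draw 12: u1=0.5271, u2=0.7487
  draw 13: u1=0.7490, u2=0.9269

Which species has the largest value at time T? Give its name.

t=0.000: P=2 X=4 Y=6 Q=7 D=7
Draw 1: a1=18.102, a2=2.598, a3=2.142, a4=1.032, a0=23.874; τ=−ln(0.8152)/23.874=0.009 → t=0.009; u2·a0=0.6608·23.874=15.776 ≤ a1=18.102 → R1 fires; P=4 X=4 Y=5 Q=7 D=8
Draw 2: a1=17.240, a2=2.165, a3=2.142, a4=2.064, a0=23.611; τ=−ln(0.5025)/23.611=0.029 → t=0.038; u2·a0=0.9667·23.611=22.825; a1+…+a3=21.547 < 22.825 ≤ a1+…+a4=23.611 → R4 fires; P=5 X=3 Y=5 Q=9 D=8
Draw 3: a1=17.240, a2=2.165, a3=2.754, a4=1.935, a0=24.094; τ=−ln(0.1988)/24.094=0.067 → t=0.105; u2·a0=0.9433·24.094=22.728; a1+…+a3=22.159 < 22.728 ≤ a1+…+a4=24.094 → R4 fires; P=6 X=2 Y=5 Q=11 D=8
Draw 4: a1=17.240, a2=2.165, a3=3.366, a4=1.548, a0=24.319; τ=−ln(0.1350)/24.319=0.082 → t=0.187; u2·a0=0.9787·24.319=23.801; a1+…+a3=22.771 < 23.801 ≤ a1+…+a4=24.319 → R4 fires; P=7 X=1 Y=5 Q=13 D=8
Draw 5: a1=17.240, a2=2.165, a3=3.978, a4=0.903, a0=24.286; τ=−ln(0.8648)/24.286=0.006 → t=0.193; u2·a0=0.1072·24.286=2.603 ≤ a1=17.240 → R1 fires; P=9 X=1 Y=4 Q=13 D=9
Draw 6: a1=15.516, a2=1.732, a3=3.978, a4=1.161, a0=22.387; τ=−ln(0.0606)/22.387=0.125 → t=0.318; u2·a0=0.9639·22.387=21.579; a1+…+a3=21.226 < 21.579 ≤ a1+…+a4=22.387 → R4 fires; P=10 X=0 Y=4 Q=15 D=9
Draw 7: a1=15.516, a2=1.732, a3=4.590, a4=0.000, a0=21.838; τ=−ln(0.8169)/21.838=0.009 → t=0.328; u2·a0=0.5491·21.838=11.991 ≤ a1=15.516 → R1 fires; P=12 X=0 Y=3 Q=15 D=10
Draw 8: a1=12.930, a2=1.299, a3=4.590, a4=0.000, a0=18.819; τ=−ln(0.8020)/18.819=0.012 → t=0.339; u2·a0=0.2058·18.819=3.873 ≤ a1=12.930 → R1 fires; P=14 X=0 Y=2 Q=15 D=11
Draw 9: a1=9.482, a2=0.866, a3=4.590, a4=0.000, a0=14.938; τ=−ln(0.0339)/14.938=0.227 → t=0.566; u2·a0=0.9427·14.938=14.082; a1+a2=10.348 < 14.082 ≤ a1+…+a3=14.938 → R3 fires; P=16 X=1 Y=2 Q=14 D=11
Draw 10: a1=9.482, a2=0.866, a3=4.284, a4=2.064, a0=16.696; τ=−ln(0.9259)/16.696=0.005 → t=0.570; u2·a0=0.6889·16.696=11.502; a1+a2=10.348 < 11.502 ≤ a1+…+a3=14.632 → R3 fires; P=18 X=2 Y=2 Q=13 D=11
Draw 11: a1=9.482, a2=0.866, a3=3.978, a4=4.644, a0=18.970; τ=−ln(0.8005)/18.970=0.012 → t=0.582; u2·a0=0.2685·18.970=5.093 ≤ a1=9.482 → R1 fires; P=20 X=2 Y=1 Q=13 D=12
Draw 12: a1=5.172, a2=0.433, a3=3.978, a4=5.160, a0=14.743; τ=−ln(0.5271)/14.743=0.043 → t=0.626; u2·a0=0.7487·14.743=11.038; a1+…+a3=9.583 < 11.038 ≤ a1+…+a4=14.743 → R4 fires; P=21 X=1 Y=1 Q=15 D=12
Draw 13: a1=5.172, a2=0.433, a3=4.590, a4=2.709, a0=12.904; τ=−ln(0.7490)/12.904=0.022 → t=0.648 > T=0.64: stop.
At T=0.64: P=21 X=1 Y=1 Q=15 D=12; the largest is P.

Dominant species at T: P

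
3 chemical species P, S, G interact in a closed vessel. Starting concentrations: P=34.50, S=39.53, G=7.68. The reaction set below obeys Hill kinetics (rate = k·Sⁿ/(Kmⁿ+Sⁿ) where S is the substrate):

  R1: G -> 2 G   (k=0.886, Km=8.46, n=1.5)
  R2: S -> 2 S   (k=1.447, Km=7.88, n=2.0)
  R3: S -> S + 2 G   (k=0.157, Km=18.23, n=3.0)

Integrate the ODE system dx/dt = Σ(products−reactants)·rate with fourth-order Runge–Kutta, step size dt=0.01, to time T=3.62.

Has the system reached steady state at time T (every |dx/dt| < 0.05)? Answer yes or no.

RK4 with dt=0.01: 362 steps to T=3.62. Trajectory (selected grid times):
t=0.00: P=34.50 S=39.53 G=7.68
t=0.40: P=34.50 S=40.09 G=7.96
t=0.80: P=34.50 S=40.64 G=8.25
t=1.21: P=34.50 S=41.22 G=8.55
t=1.61: P=34.50 S=41.78 G=8.84
t=2.01: P=34.50 S=42.33 G=9.14
t=2.41: P=34.50 S=42.89 G=9.45
t=2.82: P=34.50 S=43.47 G=9.77
t=3.22: P=34.50 S=44.03 G=10.09
t=3.62: P=34.50 S=44.59 G=10.41
Rates at T: R1=0.5112, R2=1.4032, R3=0.1470
dx/dt at T (Σ net stoichiometry × rate): P=+0.0000, S=+1.4032, G=+0.8051
Largest |dx/dt| is |+1.4032| (S) ≥ 0.05 → not steady.

Steady state at T: no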